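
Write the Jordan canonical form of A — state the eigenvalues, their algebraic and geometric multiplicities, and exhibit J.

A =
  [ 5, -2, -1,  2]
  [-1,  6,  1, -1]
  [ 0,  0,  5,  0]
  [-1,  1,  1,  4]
J_3(5) ⊕ J_1(5)

The characteristic polynomial is
  det(x·I − A) = x^4 - 20*x^3 + 150*x^2 - 500*x + 625 = (x - 5)^4

Eigenvalues and multiplicities (the geometric multiplicity of λ is n − rank(A − λI), which equals the number of Jordan blocks for λ):
  λ = 5: algebraic multiplicity = 4, geometric multiplicity = 2

Determining the block sizes for each eigenvalue:
  λ = 5: with am = 4 and gm = 2, the partition is not yet determined (e.g. several partitions of 4 into 2 parts exist). Let N = A − (5)·I. Computing rank(N^1) = 2, rank(N^2) = 1, rank(N^3) = 0; the number of blocks of size ≥ j is rank(N^{j−1}) − rank(N^j), giving [2, 1, 1]. So we have 1 block(s) of size 3, 1 block(s) of size 1 → block sizes [3, 1]

Assembling the blocks gives a Jordan form
J =
  [5, 1, 0, 0]
  [0, 5, 1, 0]
  [0, 0, 5, 0]
  [0, 0, 0, 5]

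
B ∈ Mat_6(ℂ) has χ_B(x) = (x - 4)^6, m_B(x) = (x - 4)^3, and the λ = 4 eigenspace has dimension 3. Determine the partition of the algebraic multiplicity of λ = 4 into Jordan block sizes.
Block sizes for λ = 4: [3, 2, 1]

Step 1 — from the characteristic polynomial, algebraic multiplicity of λ = 4 is 6. From dim ker(B − (4)·I) = 3, there are exactly 3 Jordan blocks for λ = 4.
Step 2 — from the minimal polynomial, the factor (x − 4)^3 tells us the largest block for λ = 4 has size 3.
Step 3 — with total size 6, 3 blocks, and largest block 3, the block sizes (in nonincreasing order) are [3, 2, 1].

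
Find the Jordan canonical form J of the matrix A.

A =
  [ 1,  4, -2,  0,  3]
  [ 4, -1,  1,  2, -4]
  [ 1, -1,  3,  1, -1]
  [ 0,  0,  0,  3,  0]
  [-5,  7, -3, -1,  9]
J_1(2) ⊕ J_2(3) ⊕ J_1(3) ⊕ J_1(4)

The characteristic polynomial is
  det(x·I − A) = x^5 - 15*x^4 + 89*x^3 - 261*x^2 + 378*x - 216 = (x - 4)*(x - 3)^3*(x - 2)

Eigenvalues and multiplicities (the geometric multiplicity of λ is n − rank(A − λI), which equals the number of Jordan blocks for λ):
  λ = 2: algebraic multiplicity = 1, geometric multiplicity = 1
  λ = 3: algebraic multiplicity = 3, geometric multiplicity = 2
  λ = 4: algebraic multiplicity = 1, geometric multiplicity = 1

Determining the block sizes for each eigenvalue:
  λ = 2: one block (gm = 1), so the single block has size am = 1 → block sizes [1]
  λ = 3: 2 blocks summing to 3 forces exactly one block of size 2 and the rest size 1 → block sizes [2, 1]
  λ = 4: one block (gm = 1), so the single block has size am = 1 → block sizes [1]

Assembling the blocks gives a Jordan form
J =
  [2, 0, 0, 0, 0]
  [0, 3, 1, 0, 0]
  [0, 0, 3, 0, 0]
  [0, 0, 0, 3, 0]
  [0, 0, 0, 0, 4]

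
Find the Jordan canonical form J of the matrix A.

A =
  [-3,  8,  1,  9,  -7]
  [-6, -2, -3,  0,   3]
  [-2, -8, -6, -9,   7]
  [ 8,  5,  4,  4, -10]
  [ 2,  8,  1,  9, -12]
J_1(-5) ⊕ J_1(-5) ⊕ J_1(-5) ⊕ J_2(-2)

The characteristic polynomial is
  det(x·I − A) = x^5 + 19*x^4 + 139*x^3 + 485*x^2 + 800*x + 500 = (x + 2)^2*(x + 5)^3

Eigenvalues and multiplicities (the geometric multiplicity of λ is n − rank(A − λI), which equals the number of Jordan blocks for λ):
  λ = -5: algebraic multiplicity = 3, geometric multiplicity = 3
  λ = -2: algebraic multiplicity = 2, geometric multiplicity = 1

Determining the block sizes for each eigenvalue:
  λ = -5: gm = am = 3, so every block has size 1 → block sizes [1, 1, 1]
  λ = -2: one block (gm = 1), so the single block has size am = 2 → block sizes [2]

Assembling the blocks gives a Jordan form
J =
  [-5,  0,  0,  0,  0]
  [ 0, -5,  0,  0,  0]
  [ 0,  0, -5,  0,  0]
  [ 0,  0,  0, -2,  1]
  [ 0,  0,  0,  0, -2]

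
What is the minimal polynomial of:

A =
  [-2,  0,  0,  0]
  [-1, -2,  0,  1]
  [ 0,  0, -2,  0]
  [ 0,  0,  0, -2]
x^2 + 4*x + 4

The characteristic polynomial is χ_A(x) = (x + 2)^4, so the eigenvalues are known. The minimal polynomial is
  m_A(x) = Π_λ (x − λ)^{k_λ}
where k_λ is the size of the *largest* Jordan block for λ (equivalently, the smallest k with (A − λI)^k v = 0 for every generalised eigenvector v of λ).

  λ = -2: largest Jordan block has size 2, contributing (x + 2)^2

So m_A(x) = (x + 2)^2 = x^2 + 4*x + 4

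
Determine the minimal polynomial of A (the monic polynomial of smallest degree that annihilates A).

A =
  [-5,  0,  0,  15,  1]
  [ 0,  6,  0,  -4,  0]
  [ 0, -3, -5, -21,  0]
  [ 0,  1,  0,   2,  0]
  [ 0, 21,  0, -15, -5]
x^4 + 2*x^3 - 39*x^2 - 40*x + 400

The characteristic polynomial is χ_A(x) = (x - 4)^2*(x + 5)^3, so the eigenvalues are known. The minimal polynomial is
  m_A(x) = Π_λ (x − λ)^{k_λ}
where k_λ is the size of the *largest* Jordan block for λ (equivalently, the smallest k with (A − λI)^k v = 0 for every generalised eigenvector v of λ).

  λ = -5: largest Jordan block has size 2, contributing (x + 5)^2
  λ = 4: largest Jordan block has size 2, contributing (x − 4)^2

So m_A(x) = (x - 4)^2*(x + 5)^2 = x^4 + 2*x^3 - 39*x^2 - 40*x + 400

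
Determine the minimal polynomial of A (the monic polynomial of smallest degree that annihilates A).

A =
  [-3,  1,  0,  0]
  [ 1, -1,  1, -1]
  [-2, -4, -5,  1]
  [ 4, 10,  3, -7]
x^3 + 12*x^2 + 48*x + 64

The characteristic polynomial is χ_A(x) = (x + 4)^4, so the eigenvalues are known. The minimal polynomial is
  m_A(x) = Π_λ (x − λ)^{k_λ}
where k_λ is the size of the *largest* Jordan block for λ (equivalently, the smallest k with (A − λI)^k v = 0 for every generalised eigenvector v of λ).

  λ = -4: largest Jordan block has size 3, contributing (x + 4)^3

So m_A(x) = (x + 4)^3 = x^3 + 12*x^2 + 48*x + 64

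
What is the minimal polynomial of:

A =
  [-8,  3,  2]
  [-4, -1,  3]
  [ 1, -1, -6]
x^3 + 15*x^2 + 75*x + 125

The characteristic polynomial is χ_A(x) = (x + 5)^3, so the eigenvalues are known. The minimal polynomial is
  m_A(x) = Π_λ (x − λ)^{k_λ}
where k_λ is the size of the *largest* Jordan block for λ (equivalently, the smallest k with (A − λI)^k v = 0 for every generalised eigenvector v of λ).

  λ = -5: largest Jordan block has size 3, contributing (x + 5)^3

So m_A(x) = (x + 5)^3 = x^3 + 15*x^2 + 75*x + 125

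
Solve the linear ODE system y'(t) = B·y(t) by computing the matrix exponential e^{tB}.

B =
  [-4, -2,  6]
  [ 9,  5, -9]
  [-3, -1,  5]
e^{tB} =
  [-6*t*exp(2*t) + exp(2*t), -2*t*exp(2*t), 6*t*exp(2*t)]
  [9*t*exp(2*t), 3*t*exp(2*t) + exp(2*t), -9*t*exp(2*t)]
  [-3*t*exp(2*t), -t*exp(2*t), 3*t*exp(2*t) + exp(2*t)]

Strategy: write B = P · J · P⁻¹ where J is a Jordan canonical form, so e^{tB} = P · e^{tJ} · P⁻¹, and e^{tJ} can be computed block-by-block.

B has Jordan form
J =
  [2, 1, 0]
  [0, 2, 0]
  [0, 0, 2]
(up to reordering of blocks).

Per-block formulas:
  For a 1×1 block at λ = 2: exp(t · [2]) = [e^(2t)].
  For a 2×2 Jordan block J_2(2): exp(t · J_2(2)) = e^(2t)·(I + t·N), where N is the 2×2 nilpotent shift.

After assembling e^{tJ} and conjugating by P, we get:

e^{tB} =
  [-6*t*exp(2*t) + exp(2*t), -2*t*exp(2*t), 6*t*exp(2*t)]
  [9*t*exp(2*t), 3*t*exp(2*t) + exp(2*t), -9*t*exp(2*t)]
  [-3*t*exp(2*t), -t*exp(2*t), 3*t*exp(2*t) + exp(2*t)]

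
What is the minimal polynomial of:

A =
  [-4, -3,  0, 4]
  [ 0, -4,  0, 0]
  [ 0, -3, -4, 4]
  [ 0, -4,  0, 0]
x^3 + 8*x^2 + 16*x

The characteristic polynomial is χ_A(x) = x*(x + 4)^3, so the eigenvalues are known. The minimal polynomial is
  m_A(x) = Π_λ (x − λ)^{k_λ}
where k_λ is the size of the *largest* Jordan block for λ (equivalently, the smallest k with (A − λI)^k v = 0 for every generalised eigenvector v of λ).

  λ = -4: largest Jordan block has size 2, contributing (x + 4)^2
  λ = 0: largest Jordan block has size 1, contributing (x − 0)

So m_A(x) = x*(x + 4)^2 = x^3 + 8*x^2 + 16*x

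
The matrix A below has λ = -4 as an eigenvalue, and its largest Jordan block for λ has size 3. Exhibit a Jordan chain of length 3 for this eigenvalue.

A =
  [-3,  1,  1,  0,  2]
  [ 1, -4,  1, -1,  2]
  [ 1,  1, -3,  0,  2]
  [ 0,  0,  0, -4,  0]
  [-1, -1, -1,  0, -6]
A Jordan chain for λ = -4 of length 3:
v_1 = (1, 0, 1, 0, -1)ᵀ
v_2 = (1, 1, 1, 0, -1)ᵀ
v_3 = (1, 0, 0, 0, 0)ᵀ

Let N = A − (-4)·I. We want v_3 with N^3 v_3 = 0 but N^2 v_3 ≠ 0; then v_{j-1} := N · v_j for j = 3, …, 2.

Pick v_3 = (1, 0, 0, 0, 0)ᵀ.
Then v_2 = N · v_3 = (1, 1, 1, 0, -1)ᵀ.
Then v_1 = N · v_2 = (1, 0, 1, 0, -1)ᵀ.

Sanity check: (A − (-4)·I) v_1 = (0, 0, 0, 0, 0)ᵀ = 0. ✓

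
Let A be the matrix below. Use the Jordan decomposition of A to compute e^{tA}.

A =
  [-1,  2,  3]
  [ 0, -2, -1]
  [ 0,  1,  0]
e^{tA} =
  [exp(-t), t^2*exp(-t)/2 + 2*t*exp(-t), t^2*exp(-t)/2 + 3*t*exp(-t)]
  [0, -t*exp(-t) + exp(-t), -t*exp(-t)]
  [0, t*exp(-t), t*exp(-t) + exp(-t)]

Strategy: write A = P · J · P⁻¹ where J is a Jordan canonical form, so e^{tA} = P · e^{tJ} · P⁻¹, and e^{tJ} can be computed block-by-block.

A has Jordan form
J =
  [-1,  1,  0]
  [ 0, -1,  1]
  [ 0,  0, -1]
(up to reordering of blocks).

Per-block formulas:
  For a 3×3 Jordan block J_3(-1): exp(t · J_3(-1)) = e^(-1t)·(I + t·N + (t^2/2)·N^2), where N is the 3×3 nilpotent shift.

After assembling e^{tJ} and conjugating by P, we get:

e^{tA} =
  [exp(-t), t^2*exp(-t)/2 + 2*t*exp(-t), t^2*exp(-t)/2 + 3*t*exp(-t)]
  [0, -t*exp(-t) + exp(-t), -t*exp(-t)]
  [0, t*exp(-t), t*exp(-t) + exp(-t)]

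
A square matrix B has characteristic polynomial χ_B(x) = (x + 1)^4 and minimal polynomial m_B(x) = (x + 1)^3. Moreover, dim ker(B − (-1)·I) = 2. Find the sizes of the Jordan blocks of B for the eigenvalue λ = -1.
Block sizes for λ = -1: [3, 1]

Step 1 — from the characteristic polynomial, algebraic multiplicity of λ = -1 is 4. From dim ker(B − (-1)·I) = 2, there are exactly 2 Jordan blocks for λ = -1.
Step 2 — from the minimal polynomial, the factor (x + 1)^3 tells us the largest block for λ = -1 has size 3.
Step 3 — with total size 4, 2 blocks, and largest block 3, the block sizes (in nonincreasing order) are [3, 1].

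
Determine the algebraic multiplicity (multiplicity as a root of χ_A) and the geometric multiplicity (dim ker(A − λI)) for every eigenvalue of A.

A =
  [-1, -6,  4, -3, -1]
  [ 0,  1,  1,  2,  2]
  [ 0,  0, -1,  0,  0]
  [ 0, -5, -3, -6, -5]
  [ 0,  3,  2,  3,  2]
λ = -1: alg = 5, geom = 2

Step 1 — factor the characteristic polynomial to read off the algebraic multiplicities:
  χ_A(x) = (x + 1)^5

Step 2 — compute geometric multiplicities via the rank-nullity identity g(λ) = n − rank(A − λI):
  rank(A − (-1)·I) = 3, so dim ker(A − (-1)·I) = n − 3 = 2

Summary:
  λ = -1: algebraic multiplicity = 5, geometric multiplicity = 2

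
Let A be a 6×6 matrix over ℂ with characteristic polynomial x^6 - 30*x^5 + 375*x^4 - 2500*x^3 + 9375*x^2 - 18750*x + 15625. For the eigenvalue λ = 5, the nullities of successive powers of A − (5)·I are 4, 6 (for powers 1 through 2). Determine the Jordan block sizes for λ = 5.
Block sizes for λ = 5: [2, 2, 1, 1]

From the dimensions of kernels of powers, the number of Jordan blocks of size at least j is d_j − d_{j−1} where d_j = dim ker(N^j) (with d_0 = 0). Computing the differences gives [4, 2].
The number of blocks of size exactly k is (#blocks of size ≥ k) − (#blocks of size ≥ k + 1), so the partition is: 2 block(s) of size 1, 2 block(s) of size 2.
In nonincreasing order the block sizes are [2, 2, 1, 1].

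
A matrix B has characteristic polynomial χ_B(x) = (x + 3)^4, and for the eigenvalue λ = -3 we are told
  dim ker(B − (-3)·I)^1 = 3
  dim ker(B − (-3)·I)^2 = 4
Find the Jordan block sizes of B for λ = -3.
Block sizes for λ = -3: [2, 1, 1]

From the dimensions of kernels of powers, the number of Jordan blocks of size at least j is d_j − d_{j−1} where d_j = dim ker(N^j) (with d_0 = 0). Computing the differences gives [3, 1].
The number of blocks of size exactly k is (#blocks of size ≥ k) − (#blocks of size ≥ k + 1), so the partition is: 2 block(s) of size 1, 1 block(s) of size 2.
In nonincreasing order the block sizes are [2, 1, 1].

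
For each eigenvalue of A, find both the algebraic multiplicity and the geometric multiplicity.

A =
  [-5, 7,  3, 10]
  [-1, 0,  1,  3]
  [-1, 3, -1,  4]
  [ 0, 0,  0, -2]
λ = -2: alg = 4, geom = 2

Step 1 — factor the characteristic polynomial to read off the algebraic multiplicities:
  χ_A(x) = (x + 2)^4

Step 2 — compute geometric multiplicities via the rank-nullity identity g(λ) = n − rank(A − λI):
  rank(A − (-2)·I) = 2, so dim ker(A − (-2)·I) = n − 2 = 2

Summary:
  λ = -2: algebraic multiplicity = 4, geometric multiplicity = 2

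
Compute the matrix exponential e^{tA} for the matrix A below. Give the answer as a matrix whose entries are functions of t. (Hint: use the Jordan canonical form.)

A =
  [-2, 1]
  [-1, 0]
e^{tA} =
  [-t*exp(-t) + exp(-t), t*exp(-t)]
  [-t*exp(-t), t*exp(-t) + exp(-t)]

Strategy: write A = P · J · P⁻¹ where J is a Jordan canonical form, so e^{tA} = P · e^{tJ} · P⁻¹, and e^{tJ} can be computed block-by-block.

A has Jordan form
J =
  [-1,  1]
  [ 0, -1]
(up to reordering of blocks).

Per-block formulas:
  For a 2×2 Jordan block J_2(-1): exp(t · J_2(-1)) = e^(-1t)·(I + t·N), where N is the 2×2 nilpotent shift.

After assembling e^{tJ} and conjugating by P, we get:

e^{tA} =
  [-t*exp(-t) + exp(-t), t*exp(-t)]
  [-t*exp(-t), t*exp(-t) + exp(-t)]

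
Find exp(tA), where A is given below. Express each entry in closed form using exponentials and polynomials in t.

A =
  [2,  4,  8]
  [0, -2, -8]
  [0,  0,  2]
e^{tA} =
  [exp(2*t), exp(2*t) - exp(-2*t), 2*exp(2*t) - 2*exp(-2*t)]
  [0, exp(-2*t), -2*exp(2*t) + 2*exp(-2*t)]
  [0, 0, exp(2*t)]

Strategy: write A = P · J · P⁻¹ where J is a Jordan canonical form, so e^{tA} = P · e^{tJ} · P⁻¹, and e^{tJ} can be computed block-by-block.

A has Jordan form
J =
  [-2, 0, 0]
  [ 0, 2, 0]
  [ 0, 0, 2]
(up to reordering of blocks).

Per-block formulas:
  For a 1×1 block at λ = -2: exp(t · [-2]) = [e^(-2t)].
  For a 1×1 block at λ = 2: exp(t · [2]) = [e^(2t)].

After assembling e^{tJ} and conjugating by P, we get:

e^{tA} =
  [exp(2*t), exp(2*t) - exp(-2*t), 2*exp(2*t) - 2*exp(-2*t)]
  [0, exp(-2*t), -2*exp(2*t) + 2*exp(-2*t)]
  [0, 0, exp(2*t)]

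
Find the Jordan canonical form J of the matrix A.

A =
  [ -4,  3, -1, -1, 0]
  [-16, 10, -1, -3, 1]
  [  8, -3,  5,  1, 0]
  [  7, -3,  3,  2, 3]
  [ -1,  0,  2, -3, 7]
J_3(4) ⊕ J_2(4)

The characteristic polynomial is
  det(x·I − A) = x^5 - 20*x^4 + 160*x^3 - 640*x^2 + 1280*x - 1024 = (x - 4)^5

Eigenvalues and multiplicities (the geometric multiplicity of λ is n − rank(A − λI), which equals the number of Jordan blocks for λ):
  λ = 4: algebraic multiplicity = 5, geometric multiplicity = 2

Determining the block sizes for each eigenvalue:
  λ = 4: with am = 5 and gm = 2, the partition is not yet determined (e.g. several partitions of 5 into 2 parts exist). Let N = A − (4)·I. Computing rank(N^1) = 3, rank(N^2) = 1, rank(N^3) = 0; the number of blocks of size ≥ j is rank(N^{j−1}) − rank(N^j), giving [2, 2, 1]. So we have 1 block(s) of size 3, 1 block(s) of size 2 → block sizes [3, 2]

Assembling the blocks gives a Jordan form
J =
  [4, 1, 0, 0, 0]
  [0, 4, 1, 0, 0]
  [0, 0, 4, 0, 0]
  [0, 0, 0, 4, 1]
  [0, 0, 0, 0, 4]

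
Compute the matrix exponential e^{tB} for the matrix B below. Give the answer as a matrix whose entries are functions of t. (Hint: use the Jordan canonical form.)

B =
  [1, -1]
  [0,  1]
e^{tB} =
  [exp(t), -t*exp(t)]
  [0, exp(t)]

Strategy: write B = P · J · P⁻¹ where J is a Jordan canonical form, so e^{tB} = P · e^{tJ} · P⁻¹, and e^{tJ} can be computed block-by-block.

B has Jordan form
J =
  [1, 1]
  [0, 1]
(up to reordering of blocks).

Per-block formulas:
  For a 2×2 Jordan block J_2(1): exp(t · J_2(1)) = e^(1t)·(I + t·N), where N is the 2×2 nilpotent shift.

After assembling e^{tJ} and conjugating by P, we get:

e^{tB} =
  [exp(t), -t*exp(t)]
  [0, exp(t)]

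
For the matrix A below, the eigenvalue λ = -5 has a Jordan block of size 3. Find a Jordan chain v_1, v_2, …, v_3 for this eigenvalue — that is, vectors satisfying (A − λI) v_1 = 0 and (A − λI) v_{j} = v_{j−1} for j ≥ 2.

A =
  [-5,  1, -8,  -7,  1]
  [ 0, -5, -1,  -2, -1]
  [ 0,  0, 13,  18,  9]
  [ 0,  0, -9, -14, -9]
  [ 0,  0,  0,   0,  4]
A Jordan chain for λ = -5 of length 3:
v_1 = (1, 0, 0, 0, 0)ᵀ
v_2 = (-1, 1, 0, 0, 0)ᵀ
v_3 = (0, 0, 1, -1, 0)ᵀ

Let N = A − (-5)·I. We want v_3 with N^3 v_3 = 0 but N^2 v_3 ≠ 0; then v_{j-1} := N · v_j for j = 3, …, 2.

Pick v_3 = (0, 0, 1, -1, 0)ᵀ.
Then v_2 = N · v_3 = (-1, 1, 0, 0, 0)ᵀ.
Then v_1 = N · v_2 = (1, 0, 0, 0, 0)ᵀ.

Sanity check: (A − (-5)·I) v_1 = (0, 0, 0, 0, 0)ᵀ = 0. ✓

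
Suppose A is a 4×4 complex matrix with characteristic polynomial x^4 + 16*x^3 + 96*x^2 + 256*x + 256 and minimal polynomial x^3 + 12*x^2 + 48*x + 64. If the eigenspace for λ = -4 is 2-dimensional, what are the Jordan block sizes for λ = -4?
Block sizes for λ = -4: [3, 1]

Step 1 — from the characteristic polynomial, algebraic multiplicity of λ = -4 is 4. From dim ker(A − (-4)·I) = 2, there are exactly 2 Jordan blocks for λ = -4.
Step 2 — from the minimal polynomial, the factor (x + 4)^3 tells us the largest block for λ = -4 has size 3.
Step 3 — with total size 4, 2 blocks, and largest block 3, the block sizes (in nonincreasing order) are [3, 1].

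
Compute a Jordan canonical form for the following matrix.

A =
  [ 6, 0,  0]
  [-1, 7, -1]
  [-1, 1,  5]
J_2(6) ⊕ J_1(6)

The characteristic polynomial is
  det(x·I − A) = x^3 - 18*x^2 + 108*x - 216 = (x - 6)^3

Eigenvalues and multiplicities (the geometric multiplicity of λ is n − rank(A − λI), which equals the number of Jordan blocks for λ):
  λ = 6: algebraic multiplicity = 3, geometric multiplicity = 2

Determining the block sizes for each eigenvalue:
  λ = 6: 2 blocks summing to 3 forces exactly one block of size 2 and the rest size 1 → block sizes [2, 1]

Assembling the blocks gives a Jordan form
J =
  [6, 1, 0]
  [0, 6, 0]
  [0, 0, 6]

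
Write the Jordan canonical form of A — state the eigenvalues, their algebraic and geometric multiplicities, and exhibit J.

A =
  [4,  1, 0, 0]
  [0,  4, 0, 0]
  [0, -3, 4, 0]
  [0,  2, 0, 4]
J_2(4) ⊕ J_1(4) ⊕ J_1(4)

The characteristic polynomial is
  det(x·I − A) = x^4 - 16*x^3 + 96*x^2 - 256*x + 256 = (x - 4)^4

Eigenvalues and multiplicities (the geometric multiplicity of λ is n − rank(A − λI), which equals the number of Jordan blocks for λ):
  λ = 4: algebraic multiplicity = 4, geometric multiplicity = 3

Determining the block sizes for each eigenvalue:
  λ = 4: 3 blocks summing to 4 forces exactly one block of size 2 and the rest size 1 → block sizes [2, 1, 1]

Assembling the blocks gives a Jordan form
J =
  [4, 1, 0, 0]
  [0, 4, 0, 0]
  [0, 0, 4, 0]
  [0, 0, 0, 4]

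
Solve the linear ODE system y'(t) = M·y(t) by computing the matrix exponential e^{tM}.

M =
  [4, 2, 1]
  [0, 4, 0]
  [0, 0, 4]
e^{tM} =
  [exp(4*t), 2*t*exp(4*t), t*exp(4*t)]
  [0, exp(4*t), 0]
  [0, 0, exp(4*t)]

Strategy: write M = P · J · P⁻¹ where J is a Jordan canonical form, so e^{tM} = P · e^{tJ} · P⁻¹, and e^{tJ} can be computed block-by-block.

M has Jordan form
J =
  [4, 1, 0]
  [0, 4, 0]
  [0, 0, 4]
(up to reordering of blocks).

Per-block formulas:
  For a 1×1 block at λ = 4: exp(t · [4]) = [e^(4t)].
  For a 2×2 Jordan block J_2(4): exp(t · J_2(4)) = e^(4t)·(I + t·N), where N is the 2×2 nilpotent shift.

After assembling e^{tJ} and conjugating by P, we get:

e^{tM} =
  [exp(4*t), 2*t*exp(4*t), t*exp(4*t)]
  [0, exp(4*t), 0]
  [0, 0, exp(4*t)]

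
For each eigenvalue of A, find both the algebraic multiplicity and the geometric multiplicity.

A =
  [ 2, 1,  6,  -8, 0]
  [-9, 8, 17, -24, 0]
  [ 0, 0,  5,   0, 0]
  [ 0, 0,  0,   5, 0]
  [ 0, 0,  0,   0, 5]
λ = 5: alg = 5, geom = 3

Step 1 — factor the characteristic polynomial to read off the algebraic multiplicities:
  χ_A(x) = (x - 5)^5

Step 2 — compute geometric multiplicities via the rank-nullity identity g(λ) = n − rank(A − λI):
  rank(A − (5)·I) = 2, so dim ker(A − (5)·I) = n − 2 = 3

Summary:
  λ = 5: algebraic multiplicity = 5, geometric multiplicity = 3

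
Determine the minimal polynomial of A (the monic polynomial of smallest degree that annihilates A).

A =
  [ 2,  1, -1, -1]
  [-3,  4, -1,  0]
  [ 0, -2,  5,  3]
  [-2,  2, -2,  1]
x^2 - 6*x + 9

The characteristic polynomial is χ_A(x) = (x - 3)^4, so the eigenvalues are known. The minimal polynomial is
  m_A(x) = Π_λ (x − λ)^{k_λ}
where k_λ is the size of the *largest* Jordan block for λ (equivalently, the smallest k with (A − λI)^k v = 0 for every generalised eigenvector v of λ).

  λ = 3: largest Jordan block has size 2, contributing (x − 3)^2

So m_A(x) = (x - 3)^2 = x^2 - 6*x + 9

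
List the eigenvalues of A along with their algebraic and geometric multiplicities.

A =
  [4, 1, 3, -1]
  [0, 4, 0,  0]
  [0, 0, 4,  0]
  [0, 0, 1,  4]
λ = 4: alg = 4, geom = 2

Step 1 — factor the characteristic polynomial to read off the algebraic multiplicities:
  χ_A(x) = (x - 4)^4

Step 2 — compute geometric multiplicities via the rank-nullity identity g(λ) = n − rank(A − λI):
  rank(A − (4)·I) = 2, so dim ker(A − (4)·I) = n − 2 = 2

Summary:
  λ = 4: algebraic multiplicity = 4, geometric multiplicity = 2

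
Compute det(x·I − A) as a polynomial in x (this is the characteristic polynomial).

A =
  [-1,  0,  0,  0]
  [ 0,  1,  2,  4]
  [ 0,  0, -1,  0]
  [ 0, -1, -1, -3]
x^4 + 4*x^3 + 6*x^2 + 4*x + 1

Expanding det(x·I − A) (e.g. by cofactor expansion or by noting that A is similar to its Jordan form J, which has the same characteristic polynomial as A) gives
  χ_A(x) = x^4 + 4*x^3 + 6*x^2 + 4*x + 1
which factors as (x + 1)^4. The eigenvalues (with algebraic multiplicities) are λ = -1 with multiplicity 4.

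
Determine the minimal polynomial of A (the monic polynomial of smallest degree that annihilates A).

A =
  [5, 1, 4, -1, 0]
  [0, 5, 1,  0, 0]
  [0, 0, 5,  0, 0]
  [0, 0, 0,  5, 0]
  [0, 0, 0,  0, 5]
x^3 - 15*x^2 + 75*x - 125

The characteristic polynomial is χ_A(x) = (x - 5)^5, so the eigenvalues are known. The minimal polynomial is
  m_A(x) = Π_λ (x − λ)^{k_λ}
where k_λ is the size of the *largest* Jordan block for λ (equivalently, the smallest k with (A − λI)^k v = 0 for every generalised eigenvector v of λ).

  λ = 5: largest Jordan block has size 3, contributing (x − 5)^3

So m_A(x) = (x - 5)^3 = x^3 - 15*x^2 + 75*x - 125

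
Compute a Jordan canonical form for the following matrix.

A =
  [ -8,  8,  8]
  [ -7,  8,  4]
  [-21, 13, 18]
J_3(6)

The characteristic polynomial is
  det(x·I − A) = x^3 - 18*x^2 + 108*x - 216 = (x - 6)^3

Eigenvalues and multiplicities (the geometric multiplicity of λ is n − rank(A − λI), which equals the number of Jordan blocks for λ):
  λ = 6: algebraic multiplicity = 3, geometric multiplicity = 1

Determining the block sizes for each eigenvalue:
  λ = 6: one block (gm = 1), so the single block has size am = 3 → block sizes [3]

Assembling the blocks gives a Jordan form
J =
  [6, 1, 0]
  [0, 6, 1]
  [0, 0, 6]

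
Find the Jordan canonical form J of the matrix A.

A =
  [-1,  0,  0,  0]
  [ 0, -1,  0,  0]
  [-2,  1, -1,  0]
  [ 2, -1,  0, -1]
J_2(-1) ⊕ J_1(-1) ⊕ J_1(-1)

The characteristic polynomial is
  det(x·I − A) = x^4 + 4*x^3 + 6*x^2 + 4*x + 1 = (x + 1)^4

Eigenvalues and multiplicities (the geometric multiplicity of λ is n − rank(A − λI), which equals the number of Jordan blocks for λ):
  λ = -1: algebraic multiplicity = 4, geometric multiplicity = 3

Determining the block sizes for each eigenvalue:
  λ = -1: 3 blocks summing to 4 forces exactly one block of size 2 and the rest size 1 → block sizes [2, 1, 1]

Assembling the blocks gives a Jordan form
J =
  [-1,  1,  0,  0]
  [ 0, -1,  0,  0]
  [ 0,  0, -1,  0]
  [ 0,  0,  0, -1]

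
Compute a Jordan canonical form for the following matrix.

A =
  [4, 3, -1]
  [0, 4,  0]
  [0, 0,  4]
J_2(4) ⊕ J_1(4)

The characteristic polynomial is
  det(x·I − A) = x^3 - 12*x^2 + 48*x - 64 = (x - 4)^3

Eigenvalues and multiplicities (the geometric multiplicity of λ is n − rank(A − λI), which equals the number of Jordan blocks for λ):
  λ = 4: algebraic multiplicity = 3, geometric multiplicity = 2

Determining the block sizes for each eigenvalue:
  λ = 4: 2 blocks summing to 3 forces exactly one block of size 2 and the rest size 1 → block sizes [2, 1]

Assembling the blocks gives a Jordan form
J =
  [4, 1, 0]
  [0, 4, 0]
  [0, 0, 4]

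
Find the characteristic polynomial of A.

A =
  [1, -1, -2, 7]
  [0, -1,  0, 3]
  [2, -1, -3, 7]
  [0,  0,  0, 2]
x^4 + x^3 - 3*x^2 - 5*x - 2

Expanding det(x·I − A) (e.g. by cofactor expansion or by noting that A is similar to its Jordan form J, which has the same characteristic polynomial as A) gives
  χ_A(x) = x^4 + x^3 - 3*x^2 - 5*x - 2
which factors as (x - 2)*(x + 1)^3. The eigenvalues (with algebraic multiplicities) are λ = -1 with multiplicity 3, λ = 2 with multiplicity 1.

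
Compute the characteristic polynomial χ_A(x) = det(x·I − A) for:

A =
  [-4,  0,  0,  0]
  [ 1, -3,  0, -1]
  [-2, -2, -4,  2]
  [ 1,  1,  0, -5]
x^4 + 16*x^3 + 96*x^2 + 256*x + 256

Expanding det(x·I − A) (e.g. by cofactor expansion or by noting that A is similar to its Jordan form J, which has the same characteristic polynomial as A) gives
  χ_A(x) = x^4 + 16*x^3 + 96*x^2 + 256*x + 256
which factors as (x + 4)^4. The eigenvalues (with algebraic multiplicities) are λ = -4 with multiplicity 4.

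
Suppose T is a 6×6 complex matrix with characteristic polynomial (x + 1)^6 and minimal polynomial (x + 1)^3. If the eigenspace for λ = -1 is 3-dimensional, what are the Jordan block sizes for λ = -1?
Block sizes for λ = -1: [3, 2, 1]

Step 1 — from the characteristic polynomial, algebraic multiplicity of λ = -1 is 6. From dim ker(T − (-1)·I) = 3, there are exactly 3 Jordan blocks for λ = -1.
Step 2 — from the minimal polynomial, the factor (x + 1)^3 tells us the largest block for λ = -1 has size 3.
Step 3 — with total size 6, 3 blocks, and largest block 3, the block sizes (in nonincreasing order) are [3, 2, 1].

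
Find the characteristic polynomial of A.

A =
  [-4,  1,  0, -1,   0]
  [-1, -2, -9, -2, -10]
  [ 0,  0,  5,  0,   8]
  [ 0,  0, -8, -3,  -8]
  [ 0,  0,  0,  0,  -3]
x^5 + 7*x^4 - 6*x^3 - 162*x^2 - 459*x - 405

Expanding det(x·I − A) (e.g. by cofactor expansion or by noting that A is similar to its Jordan form J, which has the same characteristic polynomial as A) gives
  χ_A(x) = x^5 + 7*x^4 - 6*x^3 - 162*x^2 - 459*x - 405
which factors as (x - 5)*(x + 3)^4. The eigenvalues (with algebraic multiplicities) are λ = -3 with multiplicity 4, λ = 5 with multiplicity 1.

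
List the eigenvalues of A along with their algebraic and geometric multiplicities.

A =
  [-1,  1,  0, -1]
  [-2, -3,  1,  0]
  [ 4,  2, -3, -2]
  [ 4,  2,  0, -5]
λ = -3: alg = 4, geom = 2

Step 1 — factor the characteristic polynomial to read off the algebraic multiplicities:
  χ_A(x) = (x + 3)^4

Step 2 — compute geometric multiplicities via the rank-nullity identity g(λ) = n − rank(A − λI):
  rank(A − (-3)·I) = 2, so dim ker(A − (-3)·I) = n − 2 = 2

Summary:
  λ = -3: algebraic multiplicity = 4, geometric multiplicity = 2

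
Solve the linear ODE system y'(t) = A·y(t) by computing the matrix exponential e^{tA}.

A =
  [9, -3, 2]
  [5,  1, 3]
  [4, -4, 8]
e^{tA} =
  [t^2*exp(6*t) + 3*t*exp(6*t) + exp(6*t), -t^2*exp(6*t) - 3*t*exp(6*t), t^2*exp(6*t)/2 + 2*t*exp(6*t)]
  [t^2*exp(6*t) + 5*t*exp(6*t), -t^2*exp(6*t) - 5*t*exp(6*t) + exp(6*t), t^2*exp(6*t)/2 + 3*t*exp(6*t)]
  [4*t*exp(6*t), -4*t*exp(6*t), 2*t*exp(6*t) + exp(6*t)]

Strategy: write A = P · J · P⁻¹ where J is a Jordan canonical form, so e^{tA} = P · e^{tJ} · P⁻¹, and e^{tJ} can be computed block-by-block.

A has Jordan form
J =
  [6, 1, 0]
  [0, 6, 1]
  [0, 0, 6]
(up to reordering of blocks).

Per-block formulas:
  For a 3×3 Jordan block J_3(6): exp(t · J_3(6)) = e^(6t)·(I + t·N + (t^2/2)·N^2), where N is the 3×3 nilpotent shift.

After assembling e^{tJ} and conjugating by P, we get:

e^{tA} =
  [t^2*exp(6*t) + 3*t*exp(6*t) + exp(6*t), -t^2*exp(6*t) - 3*t*exp(6*t), t^2*exp(6*t)/2 + 2*t*exp(6*t)]
  [t^2*exp(6*t) + 5*t*exp(6*t), -t^2*exp(6*t) - 5*t*exp(6*t) + exp(6*t), t^2*exp(6*t)/2 + 3*t*exp(6*t)]
  [4*t*exp(6*t), -4*t*exp(6*t), 2*t*exp(6*t) + exp(6*t)]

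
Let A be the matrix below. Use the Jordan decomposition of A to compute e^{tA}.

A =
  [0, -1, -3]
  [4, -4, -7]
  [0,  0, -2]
e^{tA} =
  [2*t*exp(-2*t) + exp(-2*t), -t*exp(-2*t), t^2*exp(-2*t)/2 - 3*t*exp(-2*t)]
  [4*t*exp(-2*t), -2*t*exp(-2*t) + exp(-2*t), t^2*exp(-2*t) - 7*t*exp(-2*t)]
  [0, 0, exp(-2*t)]

Strategy: write A = P · J · P⁻¹ where J is a Jordan canonical form, so e^{tA} = P · e^{tJ} · P⁻¹, and e^{tJ} can be computed block-by-block.

A has Jordan form
J =
  [-2,  1,  0]
  [ 0, -2,  1]
  [ 0,  0, -2]
(up to reordering of blocks).

Per-block formulas:
  For a 3×3 Jordan block J_3(-2): exp(t · J_3(-2)) = e^(-2t)·(I + t·N + (t^2/2)·N^2), where N is the 3×3 nilpotent shift.

After assembling e^{tJ} and conjugating by P, we get:

e^{tA} =
  [2*t*exp(-2*t) + exp(-2*t), -t*exp(-2*t), t^2*exp(-2*t)/2 - 3*t*exp(-2*t)]
  [4*t*exp(-2*t), -2*t*exp(-2*t) + exp(-2*t), t^2*exp(-2*t) - 7*t*exp(-2*t)]
  [0, 0, exp(-2*t)]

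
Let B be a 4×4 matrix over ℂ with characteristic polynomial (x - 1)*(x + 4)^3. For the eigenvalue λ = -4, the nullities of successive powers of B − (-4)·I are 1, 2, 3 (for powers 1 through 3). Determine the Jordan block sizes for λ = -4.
Block sizes for λ = -4: [3]

From the dimensions of kernels of powers, the number of Jordan blocks of size at least j is d_j − d_{j−1} where d_j = dim ker(N^j) (with d_0 = 0). Computing the differences gives [1, 1, 1].
The number of blocks of size exactly k is (#blocks of size ≥ k) − (#blocks of size ≥ k + 1), so the partition is: 1 block(s) of size 3.
In nonincreasing order the block sizes are [3].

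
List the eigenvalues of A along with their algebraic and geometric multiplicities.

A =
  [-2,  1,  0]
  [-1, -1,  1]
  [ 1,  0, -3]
λ = -2: alg = 3, geom = 1

Step 1 — factor the characteristic polynomial to read off the algebraic multiplicities:
  χ_A(x) = (x + 2)^3

Step 2 — compute geometric multiplicities via the rank-nullity identity g(λ) = n − rank(A − λI):
  rank(A − (-2)·I) = 2, so dim ker(A − (-2)·I) = n − 2 = 1

Summary:
  λ = -2: algebraic multiplicity = 3, geometric multiplicity = 1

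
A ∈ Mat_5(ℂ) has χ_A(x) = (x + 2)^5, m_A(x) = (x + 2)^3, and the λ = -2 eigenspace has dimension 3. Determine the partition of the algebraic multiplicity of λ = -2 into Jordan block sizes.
Block sizes for λ = -2: [3, 1, 1]

Step 1 — from the characteristic polynomial, algebraic multiplicity of λ = -2 is 5. From dim ker(A − (-2)·I) = 3, there are exactly 3 Jordan blocks for λ = -2.
Step 2 — from the minimal polynomial, the factor (x + 2)^3 tells us the largest block for λ = -2 has size 3.
Step 3 — with total size 5, 3 blocks, and largest block 3, the block sizes (in nonincreasing order) are [3, 1, 1].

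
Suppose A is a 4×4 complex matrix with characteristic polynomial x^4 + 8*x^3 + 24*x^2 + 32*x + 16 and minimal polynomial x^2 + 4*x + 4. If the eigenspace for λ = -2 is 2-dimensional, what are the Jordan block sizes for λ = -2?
Block sizes for λ = -2: [2, 2]

Step 1 — from the characteristic polynomial, algebraic multiplicity of λ = -2 is 4. From dim ker(A − (-2)·I) = 2, there are exactly 2 Jordan blocks for λ = -2.
Step 2 — from the minimal polynomial, the factor (x + 2)^2 tells us the largest block for λ = -2 has size 2.
Step 3 — with total size 4, 2 blocks, and largest block 2, the block sizes (in nonincreasing order) are [2, 2].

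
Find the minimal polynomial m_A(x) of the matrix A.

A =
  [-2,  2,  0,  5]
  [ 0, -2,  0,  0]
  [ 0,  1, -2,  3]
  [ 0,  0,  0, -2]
x^2 + 4*x + 4

The characteristic polynomial is χ_A(x) = (x + 2)^4, so the eigenvalues are known. The minimal polynomial is
  m_A(x) = Π_λ (x − λ)^{k_λ}
where k_λ is the size of the *largest* Jordan block for λ (equivalently, the smallest k with (A − λI)^k v = 0 for every generalised eigenvector v of λ).

  λ = -2: largest Jordan block has size 2, contributing (x + 2)^2

So m_A(x) = (x + 2)^2 = x^2 + 4*x + 4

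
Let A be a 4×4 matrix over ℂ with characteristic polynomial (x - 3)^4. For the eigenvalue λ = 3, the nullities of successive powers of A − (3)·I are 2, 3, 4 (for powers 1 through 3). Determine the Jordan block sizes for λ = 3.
Block sizes for λ = 3: [3, 1]

From the dimensions of kernels of powers, the number of Jordan blocks of size at least j is d_j − d_{j−1} where d_j = dim ker(N^j) (with d_0 = 0). Computing the differences gives [2, 1, 1].
The number of blocks of size exactly k is (#blocks of size ≥ k) − (#blocks of size ≥ k + 1), so the partition is: 1 block(s) of size 1, 1 block(s) of size 3.
In nonincreasing order the block sizes are [3, 1].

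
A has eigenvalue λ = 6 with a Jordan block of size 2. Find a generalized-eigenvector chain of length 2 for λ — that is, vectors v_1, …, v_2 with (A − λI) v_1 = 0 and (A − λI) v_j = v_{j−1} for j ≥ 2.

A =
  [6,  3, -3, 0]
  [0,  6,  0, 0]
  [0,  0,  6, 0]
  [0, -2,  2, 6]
A Jordan chain for λ = 6 of length 2:
v_1 = (3, 0, 0, -2)ᵀ
v_2 = (0, 1, 0, 0)ᵀ

Let N = A − (6)·I. We want v_2 with N^2 v_2 = 0 but N^1 v_2 ≠ 0; then v_{j-1} := N · v_j for j = 2, …, 2.

Pick v_2 = (0, 1, 0, 0)ᵀ.
Then v_1 = N · v_2 = (3, 0, 0, -2)ᵀ.

Sanity check: (A − (6)·I) v_1 = (0, 0, 0, 0)ᵀ = 0. ✓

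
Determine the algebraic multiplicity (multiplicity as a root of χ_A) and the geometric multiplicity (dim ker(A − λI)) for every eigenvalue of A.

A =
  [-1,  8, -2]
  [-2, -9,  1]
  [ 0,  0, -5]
λ = -5: alg = 3, geom = 2

Step 1 — factor the characteristic polynomial to read off the algebraic multiplicities:
  χ_A(x) = (x + 5)^3

Step 2 — compute geometric multiplicities via the rank-nullity identity g(λ) = n − rank(A − λI):
  rank(A − (-5)·I) = 1, so dim ker(A − (-5)·I) = n − 1 = 2

Summary:
  λ = -5: algebraic multiplicity = 3, geometric multiplicity = 2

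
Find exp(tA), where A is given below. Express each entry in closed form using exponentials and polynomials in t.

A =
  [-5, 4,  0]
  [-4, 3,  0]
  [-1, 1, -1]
e^{tA} =
  [-4*t*exp(-t) + exp(-t), 4*t*exp(-t), 0]
  [-4*t*exp(-t), 4*t*exp(-t) + exp(-t), 0]
  [-t*exp(-t), t*exp(-t), exp(-t)]

Strategy: write A = P · J · P⁻¹ where J is a Jordan canonical form, so e^{tA} = P · e^{tJ} · P⁻¹, and e^{tJ} can be computed block-by-block.

A has Jordan form
J =
  [-1,  1,  0]
  [ 0, -1,  0]
  [ 0,  0, -1]
(up to reordering of blocks).

Per-block formulas:
  For a 2×2 Jordan block J_2(-1): exp(t · J_2(-1)) = e^(-1t)·(I + t·N), where N is the 2×2 nilpotent shift.
  For a 1×1 block at λ = -1: exp(t · [-1]) = [e^(-1t)].

After assembling e^{tJ} and conjugating by P, we get:

e^{tA} =
  [-4*t*exp(-t) + exp(-t), 4*t*exp(-t), 0]
  [-4*t*exp(-t), 4*t*exp(-t) + exp(-t), 0]
  [-t*exp(-t), t*exp(-t), exp(-t)]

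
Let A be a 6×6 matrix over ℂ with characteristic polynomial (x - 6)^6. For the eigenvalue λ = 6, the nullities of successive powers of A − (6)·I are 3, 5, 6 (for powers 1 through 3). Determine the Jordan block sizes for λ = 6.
Block sizes for λ = 6: [3, 2, 1]

From the dimensions of kernels of powers, the number of Jordan blocks of size at least j is d_j − d_{j−1} where d_j = dim ker(N^j) (with d_0 = 0). Computing the differences gives [3, 2, 1].
The number of blocks of size exactly k is (#blocks of size ≥ k) − (#blocks of size ≥ k + 1), so the partition is: 1 block(s) of size 1, 1 block(s) of size 2, 1 block(s) of size 3.
In nonincreasing order the block sizes are [3, 2, 1].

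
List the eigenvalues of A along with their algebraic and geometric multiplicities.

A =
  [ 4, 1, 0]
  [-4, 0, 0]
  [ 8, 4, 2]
λ = 2: alg = 3, geom = 2

Step 1 — factor the characteristic polynomial to read off the algebraic multiplicities:
  χ_A(x) = (x - 2)^3

Step 2 — compute geometric multiplicities via the rank-nullity identity g(λ) = n − rank(A − λI):
  rank(A − (2)·I) = 1, so dim ker(A − (2)·I) = n − 1 = 2

Summary:
  λ = 2: algebraic multiplicity = 3, geometric multiplicity = 2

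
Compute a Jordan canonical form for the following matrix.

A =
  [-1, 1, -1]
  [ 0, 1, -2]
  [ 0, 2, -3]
J_2(-1) ⊕ J_1(-1)

The characteristic polynomial is
  det(x·I − A) = x^3 + 3*x^2 + 3*x + 1 = (x + 1)^3

Eigenvalues and multiplicities (the geometric multiplicity of λ is n − rank(A − λI), which equals the number of Jordan blocks for λ):
  λ = -1: algebraic multiplicity = 3, geometric multiplicity = 2

Determining the block sizes for each eigenvalue:
  λ = -1: 2 blocks summing to 3 forces exactly one block of size 2 and the rest size 1 → block sizes [2, 1]

Assembling the blocks gives a Jordan form
J =
  [-1,  1,  0]
  [ 0, -1,  0]
  [ 0,  0, -1]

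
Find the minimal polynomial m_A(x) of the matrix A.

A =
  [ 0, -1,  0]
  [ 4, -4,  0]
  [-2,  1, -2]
x^2 + 4*x + 4

The characteristic polynomial is χ_A(x) = (x + 2)^3, so the eigenvalues are known. The minimal polynomial is
  m_A(x) = Π_λ (x − λ)^{k_λ}
where k_λ is the size of the *largest* Jordan block for λ (equivalently, the smallest k with (A − λI)^k v = 0 for every generalised eigenvector v of λ).

  λ = -2: largest Jordan block has size 2, contributing (x + 2)^2

So m_A(x) = (x + 2)^2 = x^2 + 4*x + 4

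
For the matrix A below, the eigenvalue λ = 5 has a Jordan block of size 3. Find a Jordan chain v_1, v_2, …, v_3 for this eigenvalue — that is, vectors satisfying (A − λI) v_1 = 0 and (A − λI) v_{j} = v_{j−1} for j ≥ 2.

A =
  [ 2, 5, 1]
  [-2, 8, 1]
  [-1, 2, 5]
A Jordan chain for λ = 5 of length 3:
v_1 = (-2, -1, -1)ᵀ
v_2 = (-3, -2, -1)ᵀ
v_3 = (1, 0, 0)ᵀ

Let N = A − (5)·I. We want v_3 with N^3 v_3 = 0 but N^2 v_3 ≠ 0; then v_{j-1} := N · v_j for j = 3, …, 2.

Pick v_3 = (1, 0, 0)ᵀ.
Then v_2 = N · v_3 = (-3, -2, -1)ᵀ.
Then v_1 = N · v_2 = (-2, -1, -1)ᵀ.

Sanity check: (A − (5)·I) v_1 = (0, 0, 0)ᵀ = 0. ✓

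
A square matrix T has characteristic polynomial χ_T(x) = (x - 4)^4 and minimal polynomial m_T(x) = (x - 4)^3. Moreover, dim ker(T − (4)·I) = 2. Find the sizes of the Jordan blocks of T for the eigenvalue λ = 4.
Block sizes for λ = 4: [3, 1]

Step 1 — from the characteristic polynomial, algebraic multiplicity of λ = 4 is 4. From dim ker(T − (4)·I) = 2, there are exactly 2 Jordan blocks for λ = 4.
Step 2 — from the minimal polynomial, the factor (x − 4)^3 tells us the largest block for λ = 4 has size 3.
Step 3 — with total size 4, 2 blocks, and largest block 3, the block sizes (in nonincreasing order) are [3, 1].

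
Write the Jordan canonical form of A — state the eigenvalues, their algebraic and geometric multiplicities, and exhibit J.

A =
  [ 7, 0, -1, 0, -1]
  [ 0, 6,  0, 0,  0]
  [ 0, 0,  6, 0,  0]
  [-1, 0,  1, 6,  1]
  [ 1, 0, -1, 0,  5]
J_2(6) ⊕ J_1(6) ⊕ J_1(6) ⊕ J_1(6)

The characteristic polynomial is
  det(x·I − A) = x^5 - 30*x^4 + 360*x^3 - 2160*x^2 + 6480*x - 7776 = (x - 6)^5

Eigenvalues and multiplicities (the geometric multiplicity of λ is n − rank(A − λI), which equals the number of Jordan blocks for λ):
  λ = 6: algebraic multiplicity = 5, geometric multiplicity = 4

Determining the block sizes for each eigenvalue:
  λ = 6: 4 blocks summing to 5 forces exactly one block of size 2 and the rest size 1 → block sizes [2, 1, 1, 1]

Assembling the blocks gives a Jordan form
J =
  [6, 1, 0, 0, 0]
  [0, 6, 0, 0, 0]
  [0, 0, 6, 0, 0]
  [0, 0, 0, 6, 0]
  [0, 0, 0, 0, 6]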